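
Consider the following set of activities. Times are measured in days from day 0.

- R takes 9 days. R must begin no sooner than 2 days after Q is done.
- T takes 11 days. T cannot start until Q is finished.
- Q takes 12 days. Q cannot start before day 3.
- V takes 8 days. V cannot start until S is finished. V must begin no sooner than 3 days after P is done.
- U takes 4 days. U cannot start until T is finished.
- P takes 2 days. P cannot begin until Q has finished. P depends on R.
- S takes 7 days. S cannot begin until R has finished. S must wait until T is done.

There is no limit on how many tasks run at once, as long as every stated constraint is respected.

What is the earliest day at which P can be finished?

28

Q waits on its own release at day 3, so it starts at day 3 and finishes at 3 + 12 = day 15.
After Q (finishes day 15, plus 2-day gap → day 17), R can start at day 17 and finishes at day 26.
P has to wait for Q (finishes day 15); R (finishes day 26). The latest of these is day 26, so P runs day 26 to 26 + 2 = day 28.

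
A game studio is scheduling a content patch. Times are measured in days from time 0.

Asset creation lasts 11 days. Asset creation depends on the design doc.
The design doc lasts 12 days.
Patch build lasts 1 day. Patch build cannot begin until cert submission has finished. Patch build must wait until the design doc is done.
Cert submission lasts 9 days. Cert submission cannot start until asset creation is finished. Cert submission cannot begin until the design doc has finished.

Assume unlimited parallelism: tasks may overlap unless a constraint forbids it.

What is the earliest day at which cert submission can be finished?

The design doc has no prerequisites, so it starts at day 0 and finishes at day 12.
After the design doc (finishes day 12), asset creation can start at day 12 and finishes at day 23.
Cert submission cannot start until asset creation (finishes day 23); the design doc (finishes day 12). The controlling bound is day 23, so cert submission finishes at 23 + 9 = day 32.

32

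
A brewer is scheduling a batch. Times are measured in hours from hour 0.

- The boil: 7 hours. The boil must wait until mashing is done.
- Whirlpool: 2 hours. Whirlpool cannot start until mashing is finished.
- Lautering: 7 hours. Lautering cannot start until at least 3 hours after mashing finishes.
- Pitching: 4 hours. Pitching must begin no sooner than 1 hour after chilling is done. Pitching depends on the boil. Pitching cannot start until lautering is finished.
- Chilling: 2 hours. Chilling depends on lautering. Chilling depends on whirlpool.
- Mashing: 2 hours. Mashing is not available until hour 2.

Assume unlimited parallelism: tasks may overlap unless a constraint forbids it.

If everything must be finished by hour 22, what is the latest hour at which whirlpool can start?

Pitching has no dependents, so it just needs to finish by hour 22. Starting by 22 − 4 = hour 18 achieves that.
Chilling feeds into pitching (must start by hour 18, minus 1-hour gap → hour 17); so chilling must finish by hour 17 and therefore start by hour 15.
Whirlpool has to be done before chilling (must start by hour 15). That means finishing by hour 15, i.e. starting by 15 − 2 = hour 13.

13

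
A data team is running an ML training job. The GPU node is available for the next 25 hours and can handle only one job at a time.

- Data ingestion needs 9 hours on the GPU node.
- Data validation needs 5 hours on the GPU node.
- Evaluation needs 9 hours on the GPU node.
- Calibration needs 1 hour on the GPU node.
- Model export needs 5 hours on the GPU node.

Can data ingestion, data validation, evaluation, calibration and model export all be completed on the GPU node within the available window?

Running back to back, the jobs need 9 + 5 + 9 + 1 + 5 = 29 hours on the GPU node.
Since 29 > 25, they cannot all fit.

No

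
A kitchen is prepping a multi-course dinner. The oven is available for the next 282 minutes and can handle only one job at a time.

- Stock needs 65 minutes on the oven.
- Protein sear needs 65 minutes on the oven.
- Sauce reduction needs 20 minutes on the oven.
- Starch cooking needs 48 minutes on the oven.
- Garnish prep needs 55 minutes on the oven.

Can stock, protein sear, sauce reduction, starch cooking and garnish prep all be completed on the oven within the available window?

Running back to back, the jobs need 65 + 65 + 20 + 48 + 55 = 253 minutes on the oven.
Since 253 ≤ 282, they fit within the window.

Yes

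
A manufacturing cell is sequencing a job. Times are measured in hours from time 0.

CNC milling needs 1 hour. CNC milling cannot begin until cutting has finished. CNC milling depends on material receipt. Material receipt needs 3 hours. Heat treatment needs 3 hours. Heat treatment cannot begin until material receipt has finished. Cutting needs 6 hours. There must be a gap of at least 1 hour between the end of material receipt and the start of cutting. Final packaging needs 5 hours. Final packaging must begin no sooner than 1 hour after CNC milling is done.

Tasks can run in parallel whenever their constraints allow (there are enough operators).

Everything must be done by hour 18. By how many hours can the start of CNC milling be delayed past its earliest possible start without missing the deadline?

1

Nothing blocks material receipt, so it runs from hour 0 to hour 3.
Cutting cannot begin until material receipt (finishes hour 3, plus 1-hour gap → hour 4). It runs from hour 4 to 4 + 6 = hour 10.
CNC milling needs all of cutting (finishes hour 10); material receipt (finishes hour 3). That puts its earliest start at hour 10; it finishes at 10 + 1 = hour 11.

Working backward from the deadline:
Final packaging has no dependents, so it just needs to finish by hour 18. Starting by 18 − 5 = hour 13 achieves that.
CNC milling feeds into final packaging (must start by hour 13, minus 1-hour gap → hour 12); so CNC milling must finish by hour 12 and therefore start by hour 11.
So CNC milling can start as early as hour 10 and as late as hour 11, giving 11 − 10 = 1 hour of slack.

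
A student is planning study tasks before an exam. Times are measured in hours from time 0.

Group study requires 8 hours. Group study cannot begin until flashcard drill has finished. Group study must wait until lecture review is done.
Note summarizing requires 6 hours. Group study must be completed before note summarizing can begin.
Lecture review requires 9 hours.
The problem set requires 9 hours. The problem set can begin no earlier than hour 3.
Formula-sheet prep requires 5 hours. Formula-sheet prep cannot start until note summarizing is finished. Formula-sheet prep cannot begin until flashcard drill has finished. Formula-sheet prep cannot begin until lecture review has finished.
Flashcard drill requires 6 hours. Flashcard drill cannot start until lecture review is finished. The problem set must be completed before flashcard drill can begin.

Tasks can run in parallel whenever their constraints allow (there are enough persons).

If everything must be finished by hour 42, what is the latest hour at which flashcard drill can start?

17

Formula-sheet prep has no dependents, so it just needs to finish by hour 42. Starting by 42 − 5 = hour 37 achieves that.
Since formula-sheet prep (must start by hour 37) depends on it, note summarizing must finish by hour 37. Backing off its 6-hour duration gives a latest start of hour 31.
Group study has to be done before note summarizing (must start by hour 31). That means finishing by hour 31, i.e. starting by 31 − 8 = hour 23.
Flashcard drill has several dependents: group study (must start by hour 23); formula-sheet prep (must start by hour 37). The earliest of those limits is hour 23, so flashcard drill must start by 23 − 6 = hour 17.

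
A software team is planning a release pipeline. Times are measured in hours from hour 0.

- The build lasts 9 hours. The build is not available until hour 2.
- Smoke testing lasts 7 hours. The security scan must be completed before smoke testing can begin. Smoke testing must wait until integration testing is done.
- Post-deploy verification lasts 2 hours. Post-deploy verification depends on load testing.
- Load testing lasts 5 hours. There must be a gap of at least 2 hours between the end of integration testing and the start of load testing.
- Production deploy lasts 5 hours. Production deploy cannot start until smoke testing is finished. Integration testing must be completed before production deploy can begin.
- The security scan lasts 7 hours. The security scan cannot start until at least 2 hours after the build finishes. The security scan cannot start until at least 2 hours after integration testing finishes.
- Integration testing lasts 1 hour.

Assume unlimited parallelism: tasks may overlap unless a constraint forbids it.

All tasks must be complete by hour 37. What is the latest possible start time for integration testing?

15

Production deploy must finish by hour 37; it takes 5 hours, so it must start by 37 − 5 = hour 32.
Smoke testing feeds into production deploy (must start by hour 32); so smoke testing must finish by hour 32 and therefore start by hour 25.
Since smoke testing (must start by hour 25) depends on it, the security scan must finish by hour 25. Backing off its 7-hour duration gives a latest start of hour 18.
Post-deploy verification has no dependents, so it just needs to finish by hour 37. Starting by 37 − 2 = hour 35 achieves that.
Load testing must finish before post-deploy verification (must start by hour 35). With a 5-hour duration, load testing must start by 35 − 5 = hour 30.
Integration testing has several dependents: the security scan (must start by hour 18, minus 2-hour gap → hour 16); smoke testing (must start by hour 25); load testing (must start by hour 30, minus 2-hour gap → hour 28); production deploy (must start by hour 32). The earliest of those limits is hour 16, so integration testing must start by 16 − 1 = hour 15.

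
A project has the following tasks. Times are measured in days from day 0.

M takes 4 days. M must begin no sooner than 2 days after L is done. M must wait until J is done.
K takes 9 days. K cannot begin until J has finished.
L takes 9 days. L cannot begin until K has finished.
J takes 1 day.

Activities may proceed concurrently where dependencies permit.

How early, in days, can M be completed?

Nothing blocks J, so it runs from day 0 to day 1.
K waits on J (finishes day 1), so it starts at day 1 and finishes at 1 + 9 = day 10.
L waits on K (finishes day 10), so it starts at day 10 and finishes at 10 + 9 = day 19.
For M: L (finishes day 19, plus 2-day gap → day 21); J (finishes day 1). Taking the maximum gives a start of day 21, and it finishes at 21 + 4 = day 25.

25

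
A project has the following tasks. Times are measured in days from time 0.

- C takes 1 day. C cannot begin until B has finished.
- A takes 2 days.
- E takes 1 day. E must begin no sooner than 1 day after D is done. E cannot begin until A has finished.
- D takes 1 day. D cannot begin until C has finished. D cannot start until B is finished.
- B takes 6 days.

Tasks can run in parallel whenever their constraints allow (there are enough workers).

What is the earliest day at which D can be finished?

B can start immediately at day 0; it finishes at day 6.
After B (finishes day 6), C can start at day 6 and finishes at day 7.
D cannot start until C (finishes day 7); B (finishes day 6). The controlling bound is day 7, so D finishes at 7 + 1 = day 8.

8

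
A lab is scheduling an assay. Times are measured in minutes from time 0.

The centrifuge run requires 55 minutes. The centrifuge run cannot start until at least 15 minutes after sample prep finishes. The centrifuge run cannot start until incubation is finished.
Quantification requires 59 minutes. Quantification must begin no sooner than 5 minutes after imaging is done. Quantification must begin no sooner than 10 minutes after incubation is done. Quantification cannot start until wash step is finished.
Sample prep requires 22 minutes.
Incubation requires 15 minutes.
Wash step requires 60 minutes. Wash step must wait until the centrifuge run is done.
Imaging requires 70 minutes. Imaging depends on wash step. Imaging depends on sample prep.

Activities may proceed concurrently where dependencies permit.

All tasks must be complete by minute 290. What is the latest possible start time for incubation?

Quantification must finish by minute 290; it takes 59 minutes, so it must start by 290 − 59 = minute 231.
Imaging feeds into quantification (must start by minute 231, minus 5-minute gap → minute 226); so imaging must finish by minute 226 and therefore start by minute 156.
Wash step feeds imaging (must start by minute 156); quantification (must start by minute 231). Taking the minimum, wash step must finish by minute 156 and start by 156 − 60 = minute 96.
The centrifuge run has to be done before wash step (must start by minute 96). That means finishing by minute 96, i.e. starting by 96 − 55 = minute 41.
Incubation has several dependents: the centrifuge run (must start by minute 41); quantification (must start by minute 231, minus 10-minute gap → minute 221). The earliest of those limits is minute 41, so incubation must start by 41 − 15 = minute 26.

26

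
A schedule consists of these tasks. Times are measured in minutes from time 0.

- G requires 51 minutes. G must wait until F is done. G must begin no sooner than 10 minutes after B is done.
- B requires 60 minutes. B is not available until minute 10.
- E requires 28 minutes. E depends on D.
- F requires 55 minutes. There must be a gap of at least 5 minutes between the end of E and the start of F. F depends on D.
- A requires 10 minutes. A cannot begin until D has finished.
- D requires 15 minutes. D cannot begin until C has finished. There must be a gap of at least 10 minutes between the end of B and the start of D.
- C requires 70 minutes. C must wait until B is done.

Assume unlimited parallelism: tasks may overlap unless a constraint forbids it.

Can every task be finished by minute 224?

B cannot begin until its own release at minute 10. It runs from minute 10 to 10 + 60 = minute 70.
After B (finishes minute 70), C can start at minute 70 and finishes at minute 140.
D needs all of C (finishes minute 140); B (finishes minute 70, plus 10-minute gap → minute 80). That puts its earliest start at minute 140; it finishes at 140 + 15 = minute 155.
E waits on D (finishes minute 155), so it starts at minute 155 and finishes at 155 + 28 = minute 183.
F needs all of E (finishes minute 183, plus 5-minute gap → minute 188); D (finishes minute 155). That puts its earliest start at minute 188; it finishes at 188 + 55 = minute 243.
G needs all of F (finishes minute 243); B (finishes minute 70, plus 10-minute gap → minute 80). That puts its earliest start at minute 243; it finishes at 243 + 51 = minute 294.
A cannot begin until D (finishes minute 155). It runs from minute 155 to 155 + 10 = minute 165.
The earliest everything can be done is minute 294, which is after the deadline of 224, so it is not possible.

No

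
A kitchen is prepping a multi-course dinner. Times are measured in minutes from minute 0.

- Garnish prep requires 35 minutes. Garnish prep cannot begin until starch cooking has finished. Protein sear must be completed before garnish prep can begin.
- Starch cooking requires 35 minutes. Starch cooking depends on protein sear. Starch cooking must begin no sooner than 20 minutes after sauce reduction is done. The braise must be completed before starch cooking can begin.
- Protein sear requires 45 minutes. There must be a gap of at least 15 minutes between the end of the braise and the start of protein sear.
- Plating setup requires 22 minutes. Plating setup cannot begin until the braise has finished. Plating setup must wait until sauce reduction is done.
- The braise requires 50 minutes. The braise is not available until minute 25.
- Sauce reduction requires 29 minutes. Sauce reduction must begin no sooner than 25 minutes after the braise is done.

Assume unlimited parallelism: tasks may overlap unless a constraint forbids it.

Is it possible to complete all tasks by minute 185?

After its own release at minute 25, the braise can start at minute 25 and finishes at minute 75.
Sauce reduction cannot begin until the braise (finishes minute 75, plus 25-minute gap → minute 100). It runs from minute 100 to 100 + 29 = minute 129.
For plating setup: the braise (finishes minute 75); sauce reduction (finishes minute 129). Taking the maximum gives a start of minute 129, and it finishes at 129 + 22 = minute 151.
After the braise (finishes minute 75, plus 15-minute gap → minute 90), protein sear can start at minute 90 and finishes at minute 135.
Starch cooking needs all of protein sear (finishes minute 135); sauce reduction (finishes minute 129, plus 20-minute gap → minute 149); the braise (finishes minute 75). That puts its earliest start at minute 149; it finishes at 149 + 35 = minute 184.
Garnish prep cannot start until starch cooking (finishes minute 184); protein sear (finishes minute 135). The controlling bound is minute 184, so garnish prep finishes at 184 + 35 = minute 219.
The earliest everything can be done is minute 219, which is after the deadline of 185, so it is not possible.

No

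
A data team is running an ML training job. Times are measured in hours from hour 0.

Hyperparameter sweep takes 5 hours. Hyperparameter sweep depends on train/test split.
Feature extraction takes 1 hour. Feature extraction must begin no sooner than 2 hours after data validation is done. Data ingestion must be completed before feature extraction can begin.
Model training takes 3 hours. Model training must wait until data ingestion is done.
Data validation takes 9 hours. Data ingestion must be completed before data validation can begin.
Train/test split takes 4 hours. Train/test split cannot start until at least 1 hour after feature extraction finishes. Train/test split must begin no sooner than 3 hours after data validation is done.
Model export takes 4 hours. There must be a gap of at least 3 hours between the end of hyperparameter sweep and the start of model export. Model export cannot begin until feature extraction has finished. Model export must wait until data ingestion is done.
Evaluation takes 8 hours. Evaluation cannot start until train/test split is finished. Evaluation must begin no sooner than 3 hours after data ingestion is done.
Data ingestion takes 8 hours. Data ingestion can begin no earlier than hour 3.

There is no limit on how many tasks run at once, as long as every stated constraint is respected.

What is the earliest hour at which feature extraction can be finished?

23

Data ingestion waits on its own release at hour 3, so it starts at hour 3 and finishes at 3 + 8 = hour 11.
Data validation cannot begin until data ingestion (finishes hour 11). It runs from hour 11 to 11 + 9 = hour 20.
For feature extraction: data validation (finishes hour 20, plus 2-hour gap → hour 22); data ingestion (finishes hour 11). Taking the maximum gives a start of hour 22, and it finishes at 22 + 1 = hour 23.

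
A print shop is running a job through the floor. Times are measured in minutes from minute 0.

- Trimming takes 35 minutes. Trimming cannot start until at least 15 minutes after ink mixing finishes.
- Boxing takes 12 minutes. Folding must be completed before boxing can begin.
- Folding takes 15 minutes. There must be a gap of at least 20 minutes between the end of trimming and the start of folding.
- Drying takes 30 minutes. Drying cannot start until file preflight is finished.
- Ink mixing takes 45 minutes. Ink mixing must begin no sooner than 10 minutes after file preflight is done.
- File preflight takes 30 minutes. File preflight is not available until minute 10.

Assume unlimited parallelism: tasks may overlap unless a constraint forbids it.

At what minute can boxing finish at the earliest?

192

After its own release at minute 10, file preflight can start at minute 10 and finishes at minute 40.
Ink mixing waits on file preflight (finishes minute 40, plus 10-minute gap → minute 50), so it starts at minute 50 and finishes at 50 + 45 = minute 95.
Trimming waits on ink mixing (finishes minute 95, plus 15-minute gap → minute 110), so it starts at minute 110 and finishes at 110 + 35 = minute 145.
After trimming (finishes minute 145, plus 20-minute gap → minute 165), folding can start at minute 165 and finishes at minute 180.
After folding (finishes minute 180), boxing can start at minute 180 and finishes at minute 192.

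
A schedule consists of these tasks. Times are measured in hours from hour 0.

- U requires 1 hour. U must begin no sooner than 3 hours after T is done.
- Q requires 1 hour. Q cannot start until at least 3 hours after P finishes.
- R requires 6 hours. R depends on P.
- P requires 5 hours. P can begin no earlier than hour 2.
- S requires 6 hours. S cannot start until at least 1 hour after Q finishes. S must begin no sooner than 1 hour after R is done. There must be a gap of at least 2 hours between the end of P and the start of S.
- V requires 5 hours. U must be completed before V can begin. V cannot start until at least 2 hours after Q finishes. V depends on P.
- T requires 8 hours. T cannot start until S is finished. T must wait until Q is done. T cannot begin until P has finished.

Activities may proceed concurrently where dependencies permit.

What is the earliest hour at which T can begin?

P cannot begin until its own release at hour 2. It runs from hour 2 to 2 + 5 = hour 7.
After P (finishes hour 7), R can start at hour 7 and finishes at hour 13.
Q waits on P (finishes hour 7, plus 3-hour gap → hour 10), so it starts at hour 10 and finishes at 10 + 1 = hour 11.
S has to wait for Q (finishes hour 11, plus 1-hour gap → hour 12); R (finishes hour 13, plus 1-hour gap → hour 14); P (finishes hour 7, plus 2-hour gap → hour 9). The latest of these is hour 14, so S runs hour 14 to 14 + 6 = hour 20.
T waits on S (finishes hour 20); Q (finishes hour 11); P (finishes hour 7). The latest of these is hour 20, which is the earliest T can start.

20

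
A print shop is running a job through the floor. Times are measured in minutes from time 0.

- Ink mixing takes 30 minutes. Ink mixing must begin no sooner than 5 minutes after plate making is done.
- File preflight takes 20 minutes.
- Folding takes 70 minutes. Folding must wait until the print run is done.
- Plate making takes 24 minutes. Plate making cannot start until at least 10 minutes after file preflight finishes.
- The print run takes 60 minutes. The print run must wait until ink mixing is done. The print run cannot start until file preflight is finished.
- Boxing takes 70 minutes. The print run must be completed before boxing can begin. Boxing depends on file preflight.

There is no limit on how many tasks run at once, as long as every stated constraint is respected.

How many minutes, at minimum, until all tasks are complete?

File preflight has no prerequisites, so it starts at minute 0 and finishes at minute 20.
Plate making cannot begin until file preflight (finishes minute 20, plus 10-minute gap → minute 30). It runs from minute 30 to 30 + 24 = minute 54.
Ink mixing waits on plate making (finishes minute 54, plus 5-minute gap → minute 59), so it starts at minute 59 and finishes at 59 + 30 = minute 89.
The print run needs all of ink mixing (finishes minute 89); file preflight (finishes minute 20). That puts its earliest start at minute 89; it finishes at 89 + 60 = minute 149.
For boxing: the print run (finishes minute 149); file preflight (finishes minute 20). Taking the maximum gives a start of minute 149, and it finishes at 149 + 70 = minute 219.
Folding waits on the print run (finishes minute 149), so it starts at minute 149 and finishes at 149 + 70 = minute 219.
All tasks are finished once the last one completes. Finish times: File preflight at 20, Plate making at 54, Ink mixing at 89, The print run at 149, Folding at 219, Boxing at 219. The latest is minute 219.

219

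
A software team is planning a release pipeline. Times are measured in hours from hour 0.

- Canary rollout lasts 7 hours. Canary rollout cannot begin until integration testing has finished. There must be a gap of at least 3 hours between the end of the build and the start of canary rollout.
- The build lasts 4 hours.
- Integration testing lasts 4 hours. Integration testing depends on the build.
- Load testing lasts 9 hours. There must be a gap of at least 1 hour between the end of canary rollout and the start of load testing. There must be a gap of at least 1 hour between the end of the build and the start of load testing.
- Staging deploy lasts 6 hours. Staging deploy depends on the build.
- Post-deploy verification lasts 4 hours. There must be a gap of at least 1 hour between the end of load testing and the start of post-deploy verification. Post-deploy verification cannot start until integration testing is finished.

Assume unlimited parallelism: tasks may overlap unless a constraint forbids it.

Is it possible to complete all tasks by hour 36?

Nothing blocks the build, so it runs from hour 0 to hour 4.
Staging deploy waits on the build (finishes hour 4), so it starts at hour 4 and finishes at 4 + 6 = hour 10.
Integration testing cannot begin until the build (finishes hour 4). It runs from hour 4 to 4 + 4 = hour 8.
Canary rollout cannot start until integration testing (finishes hour 8); the build (finishes hour 4, plus 3-hour gap → hour 7). The controlling bound is hour 8, so canary rollout finishes at 8 + 7 = hour 15.
Load testing needs all of canary rollout (finishes hour 15, plus 1-hour gap → hour 16); the build (finishes hour 4, plus 1-hour gap → hour 5). That puts its earliest start at hour 16; it finishes at 16 + 9 = hour 25.
Post-deploy verification has to wait for load testing (finishes hour 25, plus 1-hour gap → hour 26); integration testing (finishes hour 8). The latest of these is hour 26, so post-deploy verification runs hour 26 to 26 + 4 = hour 30.
Every task is finished by hour 30, which is no later than the deadline of 36, so the schedule is feasible.

Yes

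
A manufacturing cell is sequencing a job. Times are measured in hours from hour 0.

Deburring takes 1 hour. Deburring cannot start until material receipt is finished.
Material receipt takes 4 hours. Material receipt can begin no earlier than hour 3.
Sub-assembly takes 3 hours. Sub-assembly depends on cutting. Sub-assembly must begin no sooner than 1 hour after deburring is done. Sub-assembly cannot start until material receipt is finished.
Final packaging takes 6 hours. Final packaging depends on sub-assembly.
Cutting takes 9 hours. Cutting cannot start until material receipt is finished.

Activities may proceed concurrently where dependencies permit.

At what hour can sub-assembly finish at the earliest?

19

After its own release at hour 3, material receipt can start at hour 3 and finishes at hour 7.
Deburring cannot begin until material receipt (finishes hour 7). It runs from hour 7 to 7 + 1 = hour 8.
Cutting waits on material receipt (finishes hour 7), so it starts at hour 7 and finishes at 7 + 9 = hour 16.
Sub-assembly cannot start until cutting (finishes hour 16); deburring (finishes hour 8, plus 1-hour gap → hour 9); material receipt (finishes hour 7). The controlling bound is hour 16, so sub-assembly finishes at 16 + 3 = hour 19.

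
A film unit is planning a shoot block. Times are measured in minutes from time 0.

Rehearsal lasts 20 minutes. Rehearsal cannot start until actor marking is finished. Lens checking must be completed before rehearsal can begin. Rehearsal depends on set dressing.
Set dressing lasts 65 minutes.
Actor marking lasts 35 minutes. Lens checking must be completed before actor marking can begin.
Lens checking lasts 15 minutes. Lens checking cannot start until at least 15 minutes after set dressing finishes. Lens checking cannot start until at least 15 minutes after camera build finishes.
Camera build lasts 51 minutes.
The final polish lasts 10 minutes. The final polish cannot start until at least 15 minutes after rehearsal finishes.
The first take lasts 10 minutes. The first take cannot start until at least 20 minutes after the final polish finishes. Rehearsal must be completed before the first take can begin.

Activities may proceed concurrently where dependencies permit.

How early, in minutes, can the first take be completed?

Camera build has no prerequisites, so it starts at minute 0 and finishes at minute 51.
Set dressing can start immediately at minute 0; it finishes at minute 65.
For lens checking: set dressing (finishes minute 65, plus 15-minute gap → minute 80); camera build (finishes minute 51, plus 15-minute gap → minute 66). Taking the maximum gives a start of minute 80, and it finishes at 80 + 15 = minute 95.
Actor marking waits on lens checking (finishes minute 95), so it starts at minute 95 and finishes at 95 + 35 = minute 130.
Rehearsal has to wait for actor marking (finishes minute 130); lens checking (finishes minute 95); set dressing (finishes minute 65). The latest of these is minute 130, so rehearsal runs minute 130 to 130 + 20 = minute 150.
After rehearsal (finishes minute 150, plus 15-minute gap → minute 165), the final polish can start at minute 165 and finishes at minute 175.
The first take needs all of the final polish (finishes minute 175, plus 20-minute gap → minute 195); rehearsal (finishes minute 150). That puts its earliest start at minute 195; it finishes at 195 + 10 = minute 205.

205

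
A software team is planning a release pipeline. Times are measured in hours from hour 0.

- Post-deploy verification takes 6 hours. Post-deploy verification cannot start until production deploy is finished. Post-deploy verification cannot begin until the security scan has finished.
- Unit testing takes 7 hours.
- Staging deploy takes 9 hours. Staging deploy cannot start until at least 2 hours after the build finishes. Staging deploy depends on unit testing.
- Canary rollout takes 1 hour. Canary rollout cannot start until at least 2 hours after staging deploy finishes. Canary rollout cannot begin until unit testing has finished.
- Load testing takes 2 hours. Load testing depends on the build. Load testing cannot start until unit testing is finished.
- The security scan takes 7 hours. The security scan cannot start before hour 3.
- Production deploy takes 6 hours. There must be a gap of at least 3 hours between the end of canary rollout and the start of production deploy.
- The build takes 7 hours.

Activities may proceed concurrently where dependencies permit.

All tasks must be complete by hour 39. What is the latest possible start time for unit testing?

5

Post-deploy verification has no dependents, so it just needs to finish by hour 39. Starting by 39 − 6 = hour 33 achieves that.
Since post-deploy verification (must start by hour 33) depends on it, production deploy must finish by hour 33. Backing off its 6-hour duration gives a latest start of hour 27.
Canary rollout feeds into production deploy (must start by hour 27, minus 3-hour gap → hour 24); so canary rollout must finish by hour 24 and therefore start by hour 23.
Staging deploy must finish before canary rollout (must start by hour 23, minus 2-hour gap → hour 21). With a 9-hour duration, staging deploy must start by 21 − 9 = hour 12.
Nothing follows load testing; the deadline of hour 39 is its only limit. It must start by 39 − 2 = hour 37.
Unit testing feeds staging deploy (must start by hour 12); canary rollout (must start by hour 23); load testing (must start by hour 37). Taking the minimum, unit testing must finish by hour 12 and start by 12 − 7 = hour 5.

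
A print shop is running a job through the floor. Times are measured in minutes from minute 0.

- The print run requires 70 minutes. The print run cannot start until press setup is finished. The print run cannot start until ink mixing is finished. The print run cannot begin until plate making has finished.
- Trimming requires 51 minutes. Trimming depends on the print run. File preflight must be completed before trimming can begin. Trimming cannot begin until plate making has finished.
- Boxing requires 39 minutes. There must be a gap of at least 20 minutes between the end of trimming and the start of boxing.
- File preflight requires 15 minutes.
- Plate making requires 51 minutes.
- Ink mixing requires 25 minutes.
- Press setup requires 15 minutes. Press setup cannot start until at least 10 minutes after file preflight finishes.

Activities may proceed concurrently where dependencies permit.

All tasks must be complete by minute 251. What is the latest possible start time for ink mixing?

To finish by minute 251, boxing (duration 39) must start no later than minute 212.
Trimming feeds into boxing (must start by minute 212, minus 20-minute gap → minute 192); so trimming must finish by minute 192 and therefore start by minute 141.
The print run has to be done before trimming (must start by minute 141). That means finishing by minute 141, i.e. starting by 141 − 70 = minute 71.
Ink mixing must finish before the print run (must start by minute 71). With a 25-minute duration, ink mixing must start by 71 − 25 = minute 46.

46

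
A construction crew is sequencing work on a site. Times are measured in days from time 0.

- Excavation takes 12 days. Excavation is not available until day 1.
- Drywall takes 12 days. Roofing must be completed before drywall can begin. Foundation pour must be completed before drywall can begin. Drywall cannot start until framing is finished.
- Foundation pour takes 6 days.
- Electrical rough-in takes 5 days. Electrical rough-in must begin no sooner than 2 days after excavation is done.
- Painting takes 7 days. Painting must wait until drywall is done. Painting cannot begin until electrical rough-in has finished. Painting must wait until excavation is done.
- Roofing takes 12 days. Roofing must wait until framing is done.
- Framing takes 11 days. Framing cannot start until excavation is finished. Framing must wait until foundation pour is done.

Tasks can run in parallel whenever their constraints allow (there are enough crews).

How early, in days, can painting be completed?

Foundation pour has no prerequisites, so it starts at day 0 and finishes at day 6.
Excavation cannot begin until its own release at day 1. It runs from day 1 to 1 + 12 = day 13.
After excavation (finishes day 13, plus 2-day gap → day 15), electrical rough-in can start at day 15 and finishes at day 20.
Framing has to wait for excavation (finishes day 13); foundation pour (finishes day 6). The latest of these is day 13, so framing runs day 13 to 13 + 11 = day 24.
After framing (finishes day 24), roofing can start at day 24 and finishes at day 36.
Drywall has to wait for roofing (finishes day 36); foundation pour (finishes day 6); framing (finishes day 24). The latest of these is day 36, so drywall runs day 36 to 36 + 12 = day 48.
Painting needs all of drywall (finishes day 48); electrical rough-in (finishes day 20); excavation (finishes day 13). That puts its earliest start at day 48; it finishes at 48 + 7 = day 55.

55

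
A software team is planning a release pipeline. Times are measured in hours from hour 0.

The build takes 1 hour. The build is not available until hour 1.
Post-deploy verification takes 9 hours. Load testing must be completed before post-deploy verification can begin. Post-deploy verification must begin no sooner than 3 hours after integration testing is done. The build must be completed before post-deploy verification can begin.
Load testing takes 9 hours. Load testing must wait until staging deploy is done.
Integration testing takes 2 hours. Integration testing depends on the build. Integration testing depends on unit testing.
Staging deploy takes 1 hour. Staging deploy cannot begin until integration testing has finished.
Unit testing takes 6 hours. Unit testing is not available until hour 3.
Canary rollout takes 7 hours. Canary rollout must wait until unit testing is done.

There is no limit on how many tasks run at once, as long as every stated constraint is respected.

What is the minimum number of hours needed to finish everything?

Unit testing waits on its own release at hour 3, so it starts at hour 3 and finishes at 3 + 6 = hour 9.
Canary rollout cannot begin until unit testing (finishes hour 9). It runs from hour 9 to 9 + 7 = hour 16.
The build cannot begin until its own release at hour 1. It runs from hour 1 to 1 + 1 = hour 2.
Integration testing cannot start until the build (finishes hour 2); unit testing (finishes hour 9). The controlling bound is hour 9, so integration testing finishes at 9 + 2 = hour 11.
Staging deploy waits on integration testing (finishes hour 11), so it starts at hour 11 and finishes at 11 + 1 = hour 12.
Load testing waits on staging deploy (finishes hour 12), so it starts at hour 12 and finishes at 12 + 9 = hour 21.
For post-deploy verification: load testing (finishes hour 21); integration testing (finishes hour 11, plus 3-hour gap → hour 14); the build (finishes hour 2). Taking the maximum gives a start of hour 21, and it finishes at 21 + 9 = hour 30.
All tasks are finished once the last one completes. Finish times: The build at 2, Unit testing at 9, Integration testing at 11, Staging deploy at 12, Canary rollout at 16, Load testing at 21, Post-deploy verification at 30. The latest is hour 30.

30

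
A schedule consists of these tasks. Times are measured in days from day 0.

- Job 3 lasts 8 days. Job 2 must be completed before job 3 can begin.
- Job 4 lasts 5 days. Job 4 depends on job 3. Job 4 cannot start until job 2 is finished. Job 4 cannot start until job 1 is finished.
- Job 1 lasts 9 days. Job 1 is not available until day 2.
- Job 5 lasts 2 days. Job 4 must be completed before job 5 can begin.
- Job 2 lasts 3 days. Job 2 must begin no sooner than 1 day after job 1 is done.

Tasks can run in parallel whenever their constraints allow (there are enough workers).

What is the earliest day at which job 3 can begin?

15

Job 1 cannot begin until its own release at day 2. It runs from day 2 to 2 + 9 = day 11.
Job 2 cannot begin until job 1 (finishes day 11, plus 1-day gap → day 12). It runs from day 12 to 12 + 3 = day 15.
Job 3 waits on job 2 (finishes day 15), so the earliest it can start is day 15.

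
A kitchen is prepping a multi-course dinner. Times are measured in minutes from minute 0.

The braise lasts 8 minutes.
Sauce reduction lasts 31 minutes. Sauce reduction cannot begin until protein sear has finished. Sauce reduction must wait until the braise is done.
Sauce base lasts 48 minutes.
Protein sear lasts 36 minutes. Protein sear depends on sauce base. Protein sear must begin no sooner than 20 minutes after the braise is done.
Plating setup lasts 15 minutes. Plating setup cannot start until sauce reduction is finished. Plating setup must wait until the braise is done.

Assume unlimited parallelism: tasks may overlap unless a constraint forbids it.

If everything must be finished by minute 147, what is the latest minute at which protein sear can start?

Plating setup must finish by minute 147; it takes 15 minutes, so it must start by 147 − 15 = minute 132.
Since plating setup (must start by minute 132) depends on it, sauce reduction must finish by minute 132. Backing off its 31-minute duration gives a latest start of minute 101.
Since sauce reduction (must start by minute 101) depends on it, protein sear must finish by minute 101. Backing off its 36-minute duration gives a latest start of minute 65.

65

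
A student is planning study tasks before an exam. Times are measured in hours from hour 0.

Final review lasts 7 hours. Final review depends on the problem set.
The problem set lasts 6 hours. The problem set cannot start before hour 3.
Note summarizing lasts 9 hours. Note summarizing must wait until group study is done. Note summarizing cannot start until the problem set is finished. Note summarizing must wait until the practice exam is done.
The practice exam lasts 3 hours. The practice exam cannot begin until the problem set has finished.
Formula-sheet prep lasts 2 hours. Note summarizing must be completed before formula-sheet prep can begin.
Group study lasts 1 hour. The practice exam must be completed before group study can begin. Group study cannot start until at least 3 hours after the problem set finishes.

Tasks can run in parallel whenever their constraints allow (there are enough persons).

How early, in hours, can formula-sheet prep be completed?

After its own release at hour 3, the problem set can start at hour 3 and finishes at hour 9.
The practice exam waits on the problem set (finishes hour 9), so it starts at hour 9 and finishes at 9 + 3 = hour 12.
Group study needs all of the practice exam (finishes hour 12); the problem set (finishes hour 9, plus 3-hour gap → hour 12). That puts its earliest start at hour 12; it finishes at 12 + 1 = hour 13.
Note summarizing has to wait for group study (finishes hour 13); the problem set (finishes hour 9); the practice exam (finishes hour 12). The latest of these is hour 13, so note summarizing runs hour 13 to 13 + 9 = hour 22.
Formula-sheet prep waits on note summarizing (finishes hour 22), so it starts at hour 22 and finishes at 22 + 2 = hour 24.

24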